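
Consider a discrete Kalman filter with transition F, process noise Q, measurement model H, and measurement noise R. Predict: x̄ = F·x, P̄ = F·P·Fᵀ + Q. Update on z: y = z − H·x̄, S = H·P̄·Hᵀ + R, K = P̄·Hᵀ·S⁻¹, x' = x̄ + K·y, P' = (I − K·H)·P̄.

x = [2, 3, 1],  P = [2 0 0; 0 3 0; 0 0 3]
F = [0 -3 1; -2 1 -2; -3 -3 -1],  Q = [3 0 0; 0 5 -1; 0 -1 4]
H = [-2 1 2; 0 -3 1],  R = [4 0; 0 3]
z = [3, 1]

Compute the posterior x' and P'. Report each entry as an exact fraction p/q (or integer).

x̄ = F·x = [-8, -3, -16]
P̄ = F·P·Fᵀ + Q = [33 -15 24; -15 28 8; 24 8 52]
y = z − H·x̄ = [22, 8]
S = H·P̄·Hᵀ + R = [272 -158; -158 259]
K = P̄·Hᵀ·S⁻¹ = [2355/45484 6777/22742; 3579/22742 -2245/11371; 5250/11371 4432/11371]
x' = x̄ + K·y = [-101815/22742, -12704/11371, -30980/11371]
P' = (I − K·H)·P̄ = [643461/45484 86787/22742 140346/11371; 86787/22742 15345/11371 39300/11371; 140346/11371 39300/11371 131196/11371]

x' = [-101815/22742, -12704/11371, -30980/11371]
P' = [643461/45484 86787/22742 140346/11371; 86787/22742 15345/11371 39300/11371; 140346/11371 39300/11371 131196/11371]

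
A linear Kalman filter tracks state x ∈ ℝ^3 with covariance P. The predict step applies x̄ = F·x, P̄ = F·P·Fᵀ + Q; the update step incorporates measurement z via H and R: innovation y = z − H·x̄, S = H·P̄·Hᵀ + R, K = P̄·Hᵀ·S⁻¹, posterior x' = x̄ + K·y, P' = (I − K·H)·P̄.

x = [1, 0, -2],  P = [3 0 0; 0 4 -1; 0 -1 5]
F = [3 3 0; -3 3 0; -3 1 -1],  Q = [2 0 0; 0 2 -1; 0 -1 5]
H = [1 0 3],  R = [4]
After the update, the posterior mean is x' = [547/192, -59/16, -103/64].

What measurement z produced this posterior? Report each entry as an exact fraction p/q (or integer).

z = [-2]

x̄ = F·x = [3, -3, -1]
P̄ = F·P·Fᵀ + Q = [65 9 -12; 9 65 41; -12 41 43]
S = H·P̄·Hᵀ + R = [384]
K = P̄·Hᵀ·S⁻¹ = [29/384; 11/32; 39/128]
x' − x̄ = [-29/192, -11/16, -39/64] = K·y
y = (KᵀK)⁻¹·Kᵀ·(x' − x̄) = [-2]
z = y + H·x̄ = [-2] + [0] = [-2]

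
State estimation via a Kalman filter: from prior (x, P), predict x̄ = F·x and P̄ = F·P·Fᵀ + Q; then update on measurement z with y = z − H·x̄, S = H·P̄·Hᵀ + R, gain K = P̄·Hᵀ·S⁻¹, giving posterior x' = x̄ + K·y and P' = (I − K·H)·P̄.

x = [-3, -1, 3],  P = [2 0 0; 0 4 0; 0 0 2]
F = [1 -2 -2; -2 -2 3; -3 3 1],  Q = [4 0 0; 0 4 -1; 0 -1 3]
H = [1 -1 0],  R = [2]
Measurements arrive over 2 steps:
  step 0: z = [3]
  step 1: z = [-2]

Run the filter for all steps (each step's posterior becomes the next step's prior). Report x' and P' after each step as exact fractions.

step 0: x̄ = F·x = [-7, 17, 9]
step 0: P̄ = F·P·Fᵀ + Q = [30 0 -34; 0 46 -7; -34 -7 59]
step 0: y = z − H·x̄ = [27]
step 0: S = H·P̄·Hᵀ + R = [78]
step 0: K = P̄·Hᵀ·S⁻¹ = [5/13; -23/39; -9/26]
step 0: x' = x̄ + K·y = [44/13, 14/13, -9/26]
step 0: P' = (I − K·H)·P̄ = [240/13 230/13 -307/13; 230/13 736/39 -298/13; -307/13 -298/13 1291/26]
step 1: x̄ = F·x = [25/13, -259/26, -189/26]
step 1: P̄ = F·P·Fᵀ + Q = [5338/39 -13394/39 -1178/13; -13394/39 101417/78 6365/26; -1178/13 6365/26 1933/26]
step 1: y = z − H·x̄ = [-361/26]
step 1: S = H·P̄·Hᵀ + R = [55275/26]
step 1: K = P̄·Hᵀ·S⁻¹ = [12488/55275; -259/335; -2907/18425]
step 1: x' = x̄ + K·y = [-67093/55275, 259/335, -93573/18425]
step 1: P' = (I − K·H)·P̄ = [522502/18425 28046/1005 -273334/18425; 28046/1005 5920/201 -4864/335; -273334/18425 -4864/335 394753/18425]

step 0: x' = [44/13, 14/13, -9/26], P' = [240/13 230/13 -307/13; 230/13 736/39 -298/13; -307/13 -298/13 1291/26]
step 1: x' = [-67093/55275, 259/335, -93573/18425], P' = [522502/18425 28046/1005 -273334/18425; 28046/1005 5920/201 -4864/335; -273334/18425 -4864/335 394753/18425]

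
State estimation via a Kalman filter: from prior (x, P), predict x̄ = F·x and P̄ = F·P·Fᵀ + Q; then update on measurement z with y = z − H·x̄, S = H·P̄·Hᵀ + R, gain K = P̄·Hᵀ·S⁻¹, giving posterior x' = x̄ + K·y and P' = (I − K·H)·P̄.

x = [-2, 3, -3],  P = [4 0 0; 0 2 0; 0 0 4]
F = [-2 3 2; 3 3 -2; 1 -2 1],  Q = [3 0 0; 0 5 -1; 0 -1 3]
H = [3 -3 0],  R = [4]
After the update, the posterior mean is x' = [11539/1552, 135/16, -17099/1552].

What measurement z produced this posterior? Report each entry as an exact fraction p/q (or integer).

z = [-3]

x̄ = F·x = [7, 9, -11]
P̄ = F·P·Fᵀ + Q = [53 -22 -12; -22 75 -9; -12 -9 19]
S = H·P̄·Hᵀ + R = [1552]
K = P̄·Hᵀ·S⁻¹ = [225/1552; -3/16; -9/1552]
x' − x̄ = [675/1552, -9/16, -27/1552] = K·y
y = (KᵀK)⁻¹·Kᵀ·(x' − x̄) = [3]
z = y + H·x̄ = [3] + [-6] = [-3]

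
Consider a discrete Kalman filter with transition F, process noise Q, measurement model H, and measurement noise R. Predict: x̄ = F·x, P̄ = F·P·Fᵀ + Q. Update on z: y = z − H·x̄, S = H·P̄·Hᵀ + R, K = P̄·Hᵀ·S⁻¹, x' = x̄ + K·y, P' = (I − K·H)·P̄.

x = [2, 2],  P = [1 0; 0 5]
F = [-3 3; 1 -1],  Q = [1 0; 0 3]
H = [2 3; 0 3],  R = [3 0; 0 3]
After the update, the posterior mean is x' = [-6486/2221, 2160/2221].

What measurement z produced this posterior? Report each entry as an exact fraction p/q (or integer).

z = [-3, 3]

x̄ = F·x = [0, 0]
P̄ = F·P·Fᵀ + Q = [55 -18; -18 9]
S = H·P̄·Hᵀ + R = [88 -27; -27 84]
K = P̄·Hᵀ·S⁻¹ = [1082/2221 -1080/2221; -9/2221 711/2221]
x' − x̄ = [-6486/2221, 2160/2221] = K·y
y = (KᵀK)⁻¹·Kᵀ·(x' − x̄) = [-3, 3]
z = y + H·x̄ = [-3, 3] + [0, 0] = [-3, 3]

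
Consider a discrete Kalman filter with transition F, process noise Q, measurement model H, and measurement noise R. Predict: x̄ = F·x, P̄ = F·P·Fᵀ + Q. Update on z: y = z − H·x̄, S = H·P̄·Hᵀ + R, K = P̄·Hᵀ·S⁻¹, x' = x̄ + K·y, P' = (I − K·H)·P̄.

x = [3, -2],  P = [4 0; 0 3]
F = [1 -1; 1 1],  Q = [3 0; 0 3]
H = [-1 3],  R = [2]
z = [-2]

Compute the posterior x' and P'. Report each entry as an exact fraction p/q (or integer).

x' = [5, 1]
P' = [911/96 299/96; 299/96 119/96]

x̄ = F·x = [5, 1]
P̄ = F·P·Fᵀ + Q = [10 1; 1 10]
y = z − H·x̄ = [0]
S = H·P̄·Hᵀ + R = [96]
K = P̄·Hᵀ·S⁻¹ = [-7/96; 29/96]
x' = x̄ + K·y = [5, 1]
P' = (I − K·H)·P̄ = [911/96 299/96; 299/96 119/96]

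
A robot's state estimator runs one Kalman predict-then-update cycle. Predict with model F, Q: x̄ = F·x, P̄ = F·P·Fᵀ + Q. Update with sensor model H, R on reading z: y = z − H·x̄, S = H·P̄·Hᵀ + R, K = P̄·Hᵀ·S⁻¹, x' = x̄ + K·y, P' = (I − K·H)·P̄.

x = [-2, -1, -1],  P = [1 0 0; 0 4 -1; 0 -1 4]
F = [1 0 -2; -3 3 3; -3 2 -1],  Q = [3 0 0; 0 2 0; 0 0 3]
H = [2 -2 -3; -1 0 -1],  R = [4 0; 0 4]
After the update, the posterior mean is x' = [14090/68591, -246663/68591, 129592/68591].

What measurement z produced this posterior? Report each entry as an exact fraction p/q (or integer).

z = [2, -2]

x̄ = F·x = [0, 0, 5]
P̄ = F·P·Fᵀ + Q = [20 -21 9; -21 65 18; 9 18 36]
S = H·P̄·Hᵀ + R = [944 71; 71 78]
K = P̄·Hᵀ·S⁻¹ = [6349/68591 -31281/68591; -17841/68591 18878/68591; -6633/68591 -33534/68591]
x' − x̄ = [14090/68591, -246663/68591, -213363/68591] = K·y
y = (KᵀK)⁻¹·Kᵀ·(x' − x̄) = [17, 3]
z = y + H·x̄ = [17, 3] + [-15, -5] = [2, -2]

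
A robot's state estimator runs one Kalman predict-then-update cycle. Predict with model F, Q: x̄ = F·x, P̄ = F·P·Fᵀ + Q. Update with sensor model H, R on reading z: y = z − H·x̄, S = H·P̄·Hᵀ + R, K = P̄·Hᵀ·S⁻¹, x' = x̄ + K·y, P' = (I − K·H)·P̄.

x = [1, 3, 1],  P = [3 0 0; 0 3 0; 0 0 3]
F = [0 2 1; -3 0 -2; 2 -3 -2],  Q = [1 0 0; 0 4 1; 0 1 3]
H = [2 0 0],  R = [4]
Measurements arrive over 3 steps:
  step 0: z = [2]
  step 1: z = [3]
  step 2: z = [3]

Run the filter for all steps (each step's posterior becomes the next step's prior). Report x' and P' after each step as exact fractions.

step 0: x' = [23/17, -49/17, -9/17], P' = [16/17 -6/17 -24/17; -6/17 695/17 -229/17; -24/17 -229/17 342/17]
step 1: x' = [1291/896, -407/224, 761/896], P' = [2223/2240 17/112 -3323/2240; 17/112 2043/28 2091/112; -3323/2240 2091/112 42743/2240]
step 2: x' = [117527/78933, -570638/78933, -15427/157866], P' = [866023/868263 -244837/868263 -1364152/868263; -244837/868263 35281975/868263 8736052/868263; -1364152/868263 8736052/868263 14974081/868263]

step 0: x̄ = F·x = [7, -5, -9]
step 0: P̄ = F·P·Fᵀ + Q = [16 -6 -24; -6 43 -5; -24 -5 54]
step 0: y = z − H·x̄ = [-12]
step 0: S = H·P̄·Hᵀ + R = [68]
step 0: K = P̄·Hᵀ·S⁻¹ = [8/17; -3/17; -12/17]
step 0: x' = x̄ + K·y = [23/17, -49/17, -9/17]
step 0: P' = (I − K·H)·P̄ = [16/17 -6/17 -24/17; -6/17 695/17 -229/17; -24/17 -229/17 342/17]
step 1: x̄ = F·x = [-107/17, -3, 211/17]
step 1: P̄ = F·P·Fᵀ + Q = [2223/17 20 -3323/17; 20 76 -11; -3323/17 -11 5254/17]
step 1: y = z − H·x̄ = [265/17]
step 1: S = H·P̄·Hᵀ + R = [8960/17]
step 1: K = P̄·Hᵀ·S⁻¹ = [2223/4480; 17/224; -3323/4480]
step 1: x' = x̄ + K·y = [1291/896, -407/224, 761/896]
step 1: P' = (I − K·H)·P̄ = [2223/2240 17/112 -3323/2240; 17/112 2043/28 2091/112; -3323/2240 2091/112 42743/2240]
step 2: x̄ = F·x = [-2495/896, -5395/896, 743/112]
step 2: P̄ = F·P·Fᵀ + Q = [866023/2240 -244837/2240 -170519/280; -244837/2240 160063/2240 50901/280; -170519/280 50901/280 34092/35]
step 2: y = z − H·x̄ = [3839/448]
step 2: S = H·P̄·Hᵀ + R = [868263/560]
step 2: K = P̄·Hᵀ·S⁻¹ = [866023/1736526; -244837/1736526; -682076/868263]
step 2: x' = x̄ + K·y = [117527/78933, -570638/78933, -15427/157866]
step 2: P' = (I − K·H)·P̄ = [866023/868263 -244837/868263 -1364152/868263; -244837/868263 35281975/868263 8736052/868263; -1364152/868263 8736052/868263 14974081/868263]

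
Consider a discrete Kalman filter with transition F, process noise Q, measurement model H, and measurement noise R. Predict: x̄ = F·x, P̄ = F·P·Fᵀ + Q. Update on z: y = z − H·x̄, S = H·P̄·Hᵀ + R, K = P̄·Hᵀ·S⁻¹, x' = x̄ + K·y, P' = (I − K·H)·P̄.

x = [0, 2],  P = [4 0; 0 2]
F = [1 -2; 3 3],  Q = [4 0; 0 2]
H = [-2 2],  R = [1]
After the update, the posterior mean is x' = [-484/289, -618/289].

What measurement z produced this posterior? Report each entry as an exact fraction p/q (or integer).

z = [-1]

x̄ = F·x = [-4, 6]
P̄ = F·P·Fᵀ + Q = [16 0; 0 56]
S = H·P̄·Hᵀ + R = [289]
K = P̄·Hᵀ·S⁻¹ = [-32/289; 112/289]
x' − x̄ = [672/289, -2352/289] = K·y
y = (KᵀK)⁻¹·Kᵀ·(x' − x̄) = [-21]
z = y + H·x̄ = [-21] + [20] = [-1]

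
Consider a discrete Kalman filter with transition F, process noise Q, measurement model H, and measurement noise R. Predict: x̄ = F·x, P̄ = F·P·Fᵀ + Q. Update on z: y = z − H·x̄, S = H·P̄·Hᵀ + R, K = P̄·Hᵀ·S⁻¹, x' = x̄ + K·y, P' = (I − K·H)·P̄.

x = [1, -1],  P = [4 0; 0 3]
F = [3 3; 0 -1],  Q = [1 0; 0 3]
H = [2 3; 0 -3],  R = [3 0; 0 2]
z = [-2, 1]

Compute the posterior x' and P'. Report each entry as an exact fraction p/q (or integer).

x' = [-307/574, -2/7]
P' = [14019/11480 -9/28; -9/28 3/14]

x̄ = F·x = [0, 1]
P̄ = F·P·Fᵀ + Q = [64 -9; -9 6]
y = z − H·x̄ = [-5, 4]
S = H·P̄·Hᵀ + R = [205 0; 0 56]
K = P̄·Hᵀ·S⁻¹ = [101/205 27/56; 0 -9/28]
x' = x̄ + K·y = [-307/574, -2/7]
P' = (I − K·H)·P̄ = [14019/11480 -9/28; -9/28 3/14]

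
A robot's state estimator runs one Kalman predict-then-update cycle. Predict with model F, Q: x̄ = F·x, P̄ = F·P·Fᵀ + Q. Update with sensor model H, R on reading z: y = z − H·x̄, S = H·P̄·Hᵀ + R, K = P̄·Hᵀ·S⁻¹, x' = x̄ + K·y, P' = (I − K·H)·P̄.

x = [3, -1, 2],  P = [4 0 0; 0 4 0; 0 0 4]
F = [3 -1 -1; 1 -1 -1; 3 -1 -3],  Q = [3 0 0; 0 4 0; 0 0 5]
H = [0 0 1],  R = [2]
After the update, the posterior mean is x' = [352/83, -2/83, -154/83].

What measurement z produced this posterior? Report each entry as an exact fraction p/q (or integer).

z = [-2]

x̄ = F·x = [8, 2, 4]
P̄ = F·P·Fᵀ + Q = [47 20 52; 20 16 28; 52 28 81]
S = H·P̄·Hᵀ + R = [83]
K = P̄·Hᵀ·S⁻¹ = [52/83; 28/83; 81/83]
x' − x̄ = [-312/83, -168/83, -486/83] = K·y
y = (KᵀK)⁻¹·Kᵀ·(x' − x̄) = [-6]
z = y + H·x̄ = [-6] + [4] = [-2]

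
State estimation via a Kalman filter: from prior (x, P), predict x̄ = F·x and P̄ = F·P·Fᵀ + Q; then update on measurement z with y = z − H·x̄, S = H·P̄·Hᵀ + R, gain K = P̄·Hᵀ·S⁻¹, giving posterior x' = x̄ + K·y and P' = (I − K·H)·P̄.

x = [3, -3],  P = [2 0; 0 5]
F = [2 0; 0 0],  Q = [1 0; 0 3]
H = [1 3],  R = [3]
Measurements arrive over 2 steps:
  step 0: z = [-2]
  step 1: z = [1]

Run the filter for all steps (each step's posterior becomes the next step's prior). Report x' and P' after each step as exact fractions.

step 0: x' = [54/13, -24/13], P' = [90/13 -27/13; -27/13 12/13]
step 1: x' = [3613/763, -855/763], P' = [11190/763 -3357/763; -3357/763 1236/763]

step 0: x̄ = F·x = [6, 0]
step 0: P̄ = F·P·Fᵀ + Q = [9 0; 0 3]
step 0: y = z − H·x̄ = [-8]
step 0: S = H·P̄·Hᵀ + R = [39]
step 0: K = P̄·Hᵀ·S⁻¹ = [3/13; 3/13]
step 0: x' = x̄ + K·y = [54/13, -24/13]
step 0: P' = (I − K·H)·P̄ = [90/13 -27/13; -27/13 12/13]
step 1: x̄ = F·x = [108/13, 0]
step 1: P̄ = F·P·Fᵀ + Q = [373/13 0; 0 3]
step 1: y = z − H·x̄ = [-95/13]
step 1: S = H·P̄·Hᵀ + R = [763/13]
step 1: K = P̄·Hᵀ·S⁻¹ = [373/763; 117/763]
step 1: x' = x̄ + K·y = [3613/763, -855/763]
step 1: P' = (I − K·H)·P̄ = [11190/763 -3357/763; -3357/763 1236/763]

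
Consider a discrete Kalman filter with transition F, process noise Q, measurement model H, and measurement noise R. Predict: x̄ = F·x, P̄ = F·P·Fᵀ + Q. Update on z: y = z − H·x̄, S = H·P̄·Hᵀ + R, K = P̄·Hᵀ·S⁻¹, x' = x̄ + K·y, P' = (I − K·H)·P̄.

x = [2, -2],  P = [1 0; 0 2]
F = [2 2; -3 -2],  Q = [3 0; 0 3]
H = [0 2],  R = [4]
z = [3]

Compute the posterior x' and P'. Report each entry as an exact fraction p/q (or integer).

x̄ = F·x = [0, -2]
P̄ = F·P·Fᵀ + Q = [15 -14; -14 20]
y = z − H·x̄ = [7]
S = H·P̄·Hᵀ + R = [84]
K = P̄·Hᵀ·S⁻¹ = [-1/3; 10/21]
x' = x̄ + K·y = [-7/3, 4/3]
P' = (I − K·H)·P̄ = [17/3 -2/3; -2/3 20/21]

x' = [-7/3, 4/3]
P' = [17/3 -2/3; -2/3 20/21]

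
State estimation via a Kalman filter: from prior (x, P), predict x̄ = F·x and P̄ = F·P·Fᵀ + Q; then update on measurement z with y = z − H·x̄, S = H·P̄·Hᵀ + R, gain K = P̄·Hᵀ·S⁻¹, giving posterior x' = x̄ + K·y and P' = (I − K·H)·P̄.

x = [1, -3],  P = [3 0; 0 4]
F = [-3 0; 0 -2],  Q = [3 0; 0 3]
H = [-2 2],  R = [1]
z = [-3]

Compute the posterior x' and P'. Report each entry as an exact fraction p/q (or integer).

x' = [669/197, 384/197]
P' = [2310/197 2280/197; 2280/197 2299/197]

x̄ = F·x = [-3, 6]
P̄ = F·P·Fᵀ + Q = [30 0; 0 19]
y = z − H·x̄ = [-21]
S = H·P̄·Hᵀ + R = [197]
K = P̄·Hᵀ·S⁻¹ = [-60/197; 38/197]
x' = x̄ + K·y = [669/197, 384/197]
P' = (I − K·H)·P̄ = [2310/197 2280/197; 2280/197 2299/197]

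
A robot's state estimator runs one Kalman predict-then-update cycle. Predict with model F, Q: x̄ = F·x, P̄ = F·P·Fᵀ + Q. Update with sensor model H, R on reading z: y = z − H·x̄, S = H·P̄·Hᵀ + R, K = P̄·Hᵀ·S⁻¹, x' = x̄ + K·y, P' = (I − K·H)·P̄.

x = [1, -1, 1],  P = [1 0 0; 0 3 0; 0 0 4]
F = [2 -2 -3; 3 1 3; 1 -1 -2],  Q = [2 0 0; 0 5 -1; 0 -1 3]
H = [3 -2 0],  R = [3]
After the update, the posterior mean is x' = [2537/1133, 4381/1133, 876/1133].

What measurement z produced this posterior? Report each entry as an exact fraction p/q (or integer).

z = [-1]

x̄ = F·x = [1, 5, 0]
P̄ = F·P·Fᵀ + Q = [54 -36 32; -36 53 -25; 32 -25 23]
S = H·P̄·Hᵀ + R = [1133]
K = P̄·Hᵀ·S⁻¹ = [234/1133; -214/1133; 146/1133]
x' − x̄ = [1404/1133, -1284/1133, 876/1133] = K·y
y = (KᵀK)⁻¹·Kᵀ·(x' − x̄) = [6]
z = y + H·x̄ = [6] + [-7] = [-1]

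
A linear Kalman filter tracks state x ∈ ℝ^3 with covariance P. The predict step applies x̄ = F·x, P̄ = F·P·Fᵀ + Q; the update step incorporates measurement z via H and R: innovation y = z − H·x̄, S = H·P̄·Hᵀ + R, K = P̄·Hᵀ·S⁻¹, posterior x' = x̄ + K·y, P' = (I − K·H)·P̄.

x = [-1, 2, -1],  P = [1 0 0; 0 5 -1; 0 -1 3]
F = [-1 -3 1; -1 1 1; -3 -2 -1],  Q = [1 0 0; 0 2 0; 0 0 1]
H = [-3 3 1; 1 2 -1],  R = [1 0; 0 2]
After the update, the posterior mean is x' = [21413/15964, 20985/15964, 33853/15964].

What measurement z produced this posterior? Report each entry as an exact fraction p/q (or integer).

z = [2, 2]

x̄ = F·x = [-6, 2, 0]
P̄ = F·P·Fᵀ + Q = [56 -9 29; -9 9 -7; 29 -7 29]
S = H·P̄·Hᵀ + R = [561 7; 7 57]
K = P̄·Hᵀ·S⁻¹ = [-9525/31928 6211/31928; 2567/31928 8647/31928; -4405/31928 -7301/31928]
x' − x̄ = [117197/15964, -10943/15964, 33853/15964] = K·y
y = (KᵀK)⁻¹·Kᵀ·(x' − x̄) = [-22, 4]
z = y + H·x̄ = [-22, 4] + [24, -2] = [2, 2]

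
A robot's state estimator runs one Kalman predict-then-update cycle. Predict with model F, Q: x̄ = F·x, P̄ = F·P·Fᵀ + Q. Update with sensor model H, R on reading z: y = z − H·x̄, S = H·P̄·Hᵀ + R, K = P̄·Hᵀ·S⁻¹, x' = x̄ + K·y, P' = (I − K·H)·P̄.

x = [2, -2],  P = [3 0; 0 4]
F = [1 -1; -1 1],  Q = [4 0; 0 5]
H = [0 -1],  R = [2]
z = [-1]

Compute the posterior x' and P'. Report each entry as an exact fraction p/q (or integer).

x' = [3/2, 2/7]
P' = [15/2 -1; -1 12/7]

x̄ = F·x = [4, -4]
P̄ = F·P·Fᵀ + Q = [11 -7; -7 12]
y = z − H·x̄ = [-5]
S = H·P̄·Hᵀ + R = [14]
K = P̄·Hᵀ·S⁻¹ = [1/2; -6/7]
x' = x̄ + K·y = [3/2, 2/7]
P' = (I − K·H)·P̄ = [15/2 -1; -1 12/7]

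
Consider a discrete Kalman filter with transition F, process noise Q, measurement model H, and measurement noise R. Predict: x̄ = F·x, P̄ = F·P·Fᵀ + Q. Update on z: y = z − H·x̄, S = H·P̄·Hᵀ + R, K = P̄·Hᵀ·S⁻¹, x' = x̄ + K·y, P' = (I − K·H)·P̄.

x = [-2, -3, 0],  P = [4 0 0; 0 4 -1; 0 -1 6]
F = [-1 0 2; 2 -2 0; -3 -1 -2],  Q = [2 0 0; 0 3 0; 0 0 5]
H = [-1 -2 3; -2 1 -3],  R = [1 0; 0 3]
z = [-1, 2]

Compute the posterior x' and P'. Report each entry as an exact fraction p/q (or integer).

x̄ = F·x = [2, 2, 9]
P̄ = F·P·Fᵀ + Q = [30 -4 -10; -4 35 -20; -10 -20 65]
y = z − H·x̄ = [-22, 31]
S = H·P̄·Hᵀ + R = [1040 -757; -757 759]
K = P̄·Hᵀ·S⁻¹ = [-65206/216311 -74724/216311; -17663/216311 11738/216311; 38340/216311 -17335/216311]
x' = x̄ + K·y = [-449290/216311, 1185086/216311, 565934/216311]
P' = (I − K·H)·P̄ = [558002/216311 -1384628/216311 -758820/216311; -1384628/216311 4136333/216311 2290125/216311; -758820/216311 2290125/216311 1286590/216311]

x' = [-449290/216311, 1185086/216311, 565934/216311]
P' = [558002/216311 -1384628/216311 -758820/216311; -1384628/216311 4136333/216311 2290125/216311; -758820/216311 2290125/216311 1286590/216311]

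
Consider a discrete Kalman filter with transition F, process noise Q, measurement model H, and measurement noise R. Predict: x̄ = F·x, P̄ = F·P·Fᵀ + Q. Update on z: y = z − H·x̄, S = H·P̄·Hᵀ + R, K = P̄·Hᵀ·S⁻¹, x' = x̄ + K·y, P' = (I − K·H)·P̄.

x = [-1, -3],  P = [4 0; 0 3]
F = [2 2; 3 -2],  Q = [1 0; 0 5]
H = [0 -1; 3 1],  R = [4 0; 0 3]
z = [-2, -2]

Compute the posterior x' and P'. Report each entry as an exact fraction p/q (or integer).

x̄ = F·x = [-8, 3]
P̄ = F·P·Fᵀ + Q = [29 12; 12 53]
y = z − H·x̄ = [1, 19]
S = H·P̄·Hᵀ + R = [57 -89; -89 389]
K = P̄·Hᵀ·S⁻¹ = [4143/14252 4575/14252; -3174/3563 89/3563]
x' = x̄ + K·y = [-5737/3563, 9206/3563]
P' = (I − K·H)·P̄ = [10099/14252 -4143/3563; -4143/3563 12696/3563]

x' = [-5737/3563, 9206/3563]
P' = [10099/14252 -4143/3563; -4143/3563 12696/3563]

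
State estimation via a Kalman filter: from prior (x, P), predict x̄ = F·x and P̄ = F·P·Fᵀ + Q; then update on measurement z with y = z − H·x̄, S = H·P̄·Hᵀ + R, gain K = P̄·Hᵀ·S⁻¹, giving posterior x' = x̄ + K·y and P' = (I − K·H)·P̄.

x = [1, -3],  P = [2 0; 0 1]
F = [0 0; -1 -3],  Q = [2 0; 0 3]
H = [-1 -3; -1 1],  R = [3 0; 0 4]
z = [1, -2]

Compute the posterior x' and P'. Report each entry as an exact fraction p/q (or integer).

x̄ = F·x = [0, 8]
P̄ = F·P·Fᵀ + Q = [2 0; 0 14]
y = z − H·x̄ = [25, -10]
S = H·P̄·Hᵀ + R = [131 -40; -40 20]
K = P̄·Hᵀ·S⁻¹ = [-2/17 -57/170; -14/51 77/510]
x' = x̄ + K·y = [7/17, -19/51]
P' = (I − K·H)·P̄ = [93/85 -21/85; -21/85 91/255]

x' = [7/17, -19/51]
P' = [93/85 -21/85; -21/85 91/255]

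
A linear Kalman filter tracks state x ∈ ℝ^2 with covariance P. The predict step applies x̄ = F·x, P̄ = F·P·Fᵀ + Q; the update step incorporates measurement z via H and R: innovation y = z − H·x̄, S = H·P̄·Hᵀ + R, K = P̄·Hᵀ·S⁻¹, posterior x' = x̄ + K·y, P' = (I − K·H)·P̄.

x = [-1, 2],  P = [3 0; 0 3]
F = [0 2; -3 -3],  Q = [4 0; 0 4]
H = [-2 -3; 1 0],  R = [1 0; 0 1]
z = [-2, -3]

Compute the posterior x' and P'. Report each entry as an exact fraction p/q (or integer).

x' = [-14938/5823, 4625/1941]
P' = [5452/5823 -1214/1941; -1214/1941 342/647]

x̄ = F·x = [4, -3]
P̄ = F·P·Fᵀ + Q = [16 -18; -18 58]
y = z − H·x̄ = [-3, -7]
S = H·P̄·Hᵀ + R = [371 22; 22 17]
K = P̄·Hᵀ·S⁻¹ = [22/5823 5452/5823; -650/1941 -1214/1941]
x' = x̄ + K·y = [-14938/5823, 4625/1941]
P' = (I − K·H)·P̄ = [5452/5823 -1214/1941; -1214/1941 342/647]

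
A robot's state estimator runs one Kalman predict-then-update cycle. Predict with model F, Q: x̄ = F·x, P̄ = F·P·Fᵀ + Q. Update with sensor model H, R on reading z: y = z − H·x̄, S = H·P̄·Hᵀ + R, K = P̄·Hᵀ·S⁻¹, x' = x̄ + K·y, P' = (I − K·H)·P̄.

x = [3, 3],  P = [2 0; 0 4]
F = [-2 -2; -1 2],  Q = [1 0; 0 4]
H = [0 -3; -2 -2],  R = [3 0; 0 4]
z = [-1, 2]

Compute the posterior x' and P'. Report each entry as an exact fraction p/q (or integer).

x' = [-626/327, 145/327]
P' = [1649/1308 -209/654; -209/654 107/327]

x̄ = F·x = [-12, 3]
P̄ = F·P·Fᵀ + Q = [25 -12; -12 22]
y = z − H·x̄ = [8, -16]
S = H·P̄·Hᵀ + R = [201 60; 60 96]
K = P̄·Hᵀ·S⁻¹ = [209/654 -1231/2616; -107/327 -5/1308]
x' = x̄ + K·y = [-626/327, 145/327]
P' = (I − K·H)·P̄ = [1649/1308 -209/654; -209/654 107/327]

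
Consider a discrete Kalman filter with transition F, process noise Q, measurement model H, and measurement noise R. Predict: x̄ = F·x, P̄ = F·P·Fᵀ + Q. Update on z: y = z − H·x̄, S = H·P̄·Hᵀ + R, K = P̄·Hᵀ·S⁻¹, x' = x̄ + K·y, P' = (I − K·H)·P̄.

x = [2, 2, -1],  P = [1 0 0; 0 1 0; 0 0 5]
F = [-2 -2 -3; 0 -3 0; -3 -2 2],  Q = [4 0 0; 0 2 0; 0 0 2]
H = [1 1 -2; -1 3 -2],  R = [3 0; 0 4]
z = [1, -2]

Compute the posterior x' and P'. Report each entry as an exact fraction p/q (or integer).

x' = [-158219/24848, -190613/24848, -11706/1553]
P' = [244329/24848 211223/24848 13162/1553; 211223/24848 219753/24848 13528/1553; 13162/1553 13528/1553 13987/1553]

x̄ = F·x = [-5, -6, -12]
P̄ = F·P·Fᵀ + Q = [57 6 -20; 6 11 6; -20 6 35]
y = z − H·x̄ = [-12, -13]
S = H·P̄·Hᵀ + R = [279 80; 80 112]
K = P̄·Hᵀ·S⁻¹ = [716/1553 -7961/24848; -40/1553 3785/24848; -428/1553 -138/1553]
x' = x̄ + K·y = [-158219/24848, -190613/24848, -11706/1553]
P' = (I − K·H)·P̄ = [244329/24848 211223/24848 13162/1553; 211223/24848 219753/24848 13528/1553; 13162/1553 13528/1553 13987/1553]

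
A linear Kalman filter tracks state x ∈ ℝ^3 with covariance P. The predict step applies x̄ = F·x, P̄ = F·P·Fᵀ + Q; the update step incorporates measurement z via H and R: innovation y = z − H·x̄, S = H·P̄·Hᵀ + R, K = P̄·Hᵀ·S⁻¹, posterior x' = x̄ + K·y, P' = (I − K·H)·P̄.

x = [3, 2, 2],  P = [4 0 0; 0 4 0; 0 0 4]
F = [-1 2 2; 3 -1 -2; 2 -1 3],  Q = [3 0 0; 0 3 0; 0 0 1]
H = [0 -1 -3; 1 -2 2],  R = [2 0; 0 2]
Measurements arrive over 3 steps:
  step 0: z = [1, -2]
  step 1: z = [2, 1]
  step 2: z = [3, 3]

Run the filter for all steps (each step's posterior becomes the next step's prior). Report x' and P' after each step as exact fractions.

step 0: x' = [607646/174843, 317566/174843, -158153/174843], P' = [1650874/174843 581546/174843 -204742/174843; 581546/174843 549425/349686 -133345/349686; -204742/174843 -133345/349686 105269/349686]
step 1: x' = [13239882905/10069831271, -2953699369/10069831271, -5900673471/10069831271], P' = [37678707346/10069831271 12907267084/10069831271 -4254966392/10069831271; 12907267084/10069831271 8428430885/10069831271 -1094106705/10069831271; -4254966392/10069831271 -1094106705/10069831271 2002412095/10069831271]
step 2: x' = [-67746484631143/121225602943109, -238816064193270/121225602943109, -42281040054153/121225602943109], P' = [449017679913270/121225602943109 152672352408332/121225602943109 -50830365186416/121225602943109; 152672352408332/121225602943109 99875660065208/121225602943109 -12957668289688/121225602943109; -50830365186416/121225602943109 -12957668289688/121225602943109 24048355443726/121225602943109]

step 0: x̄ = F·x = [5, 3, 10]
step 0: P̄ = F·P·Fᵀ + Q = [39 -36 8; -36 59 4; 8 4 57]
step 0: y = z − H·x̄ = [34, -21]
step 0: S = H·P̄·Hᵀ + R = [598 -196; -196 649]
step 0: K = P̄·Hᵀ·S⁻¹ = [16340/174843 39149/174843; -74695/349686 -50612/174843; -91231/349686 16936/174843]
step 0: x' = x̄ + K·y = [607646/174843, 317566/174843, -158153/174843]
step 0: P' = (I − K·H)·P̄ = [1650874/174843 581546/174843 -204742/174843; 581546/174843 549425/349686 -133345/349686; -204742/174843 -133345/349686 105269/349686]
step 1: x̄ = F·x = [-288820/174843, 607226/58281, 141089/58281]
step 1: P̄ = F·P·Fᵀ + Q = [1444195/174843 -959888/58281 -366356/58281; -959888/58281 3237463/38854 666598/19427; -366356/58281 666598/19427 349301/19427]
step 1: y = z − H·x̄ = [1147055/58281, 3260485/174843]
step 1: S = H·P̄·Hᵀ + R = [17601765/38854 13483103/58281; 13483103/58281 31770379/174843]
step 1: K = P̄·Hᵀ·S⁻¹ = [-71183954/10069831271 1677120197/10069831271; -2573055385/10069831271 -3068904048/10069831271; -2456564790/10069831271 969035604/10069831271]
step 1: x' = x̄ + K·y = [13239882905/10069831271, -2953699369/10069831271, -5900673471/10069831271]
step 1: P' = (I − K·H)·P̄ = [37678707346/10069831271 12907267084/10069831271 -4254966392/10069831271; 12907267084/10069831271 8428430885/10069831271 -1094106705/10069831271; -4254966392/10069831271 -1094106705/10069831271 2002412095/10069831271]
step 2: x̄ = F·x = [-30948628585/10069831271, 54474695026/10069831271, 11731444766/10069831271]
step 2: P̄ = F·P·Fᵀ + Q = [66249516671/10069831271 -75026853506/10069831271 -24294861684/10069831271; -75026853506/10069831271 354995506572/10069831271 137769141716/10069831271; -24294861684/10069831271 137769141716/10069831271 91110775585/10069831271]
step 2: y = z − H·x̄ = [119878523137/10069831271, 146644622918/10069831271]
step 2: S = H·P̄·Hᵀ + R = [2021746999675/10069831271 862314365056/10069831271; 862314365056/10069831271 971589141401/10069831271]
step 2: K = P̄·Hᵀ·S⁻¹ = [-90628424542/121225602943109 21006122361887/121225602943109; -30501327598072/121225602943109 -36497152150730/121225602943109; -29593699020745/121225602943109 11590841140206/121225602943109]
step 2: x' = x̄ + K·y = [-67746484631143/121225602943109, -238816064193270/121225602943109, -42281040054153/121225602943109]
step 2: P' = (I − K·H)·P̄ = [449017679913270/121225602943109 152672352408332/121225602943109 -50830365186416/121225602943109; 152672352408332/121225602943109 99875660065208/121225602943109 -12957668289688/121225602943109; -50830365186416/121225602943109 -12957668289688/121225602943109 24048355443726/121225602943109]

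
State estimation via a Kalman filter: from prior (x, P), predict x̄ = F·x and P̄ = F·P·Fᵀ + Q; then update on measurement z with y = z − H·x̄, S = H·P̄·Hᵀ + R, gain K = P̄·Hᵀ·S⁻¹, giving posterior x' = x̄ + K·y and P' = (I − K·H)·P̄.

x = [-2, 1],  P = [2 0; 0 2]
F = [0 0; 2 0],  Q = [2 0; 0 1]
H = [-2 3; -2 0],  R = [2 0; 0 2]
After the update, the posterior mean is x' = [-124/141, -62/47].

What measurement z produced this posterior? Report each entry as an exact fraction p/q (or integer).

x̄ = F·x = [0, -4]
P̄ = F·P·Fᵀ + Q = [2 0; 0 9]
S = H·P̄·Hᵀ + R = [91 8; 8 10]
K = P̄·Hᵀ·S⁻¹ = [-4/423 -166/423; 15/47 -12/47]
x' − x̄ = [-124/141, 126/47] = K·y
y = (KᵀK)⁻¹·Kᵀ·(x' − x̄) = [10, 2]
z = y + H·x̄ = [10, 2] + [-12, 0] = [-2, 2]

z = [-2, 2]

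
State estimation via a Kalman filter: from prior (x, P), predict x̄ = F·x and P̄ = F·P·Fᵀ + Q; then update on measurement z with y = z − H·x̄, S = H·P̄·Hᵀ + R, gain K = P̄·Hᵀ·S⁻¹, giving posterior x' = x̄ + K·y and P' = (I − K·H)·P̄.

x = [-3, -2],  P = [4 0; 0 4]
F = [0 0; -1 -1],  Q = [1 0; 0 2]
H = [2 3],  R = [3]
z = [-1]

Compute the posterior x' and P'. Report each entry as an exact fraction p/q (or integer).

x̄ = F·x = [0, 5]
P̄ = F·P·Fᵀ + Q = [1 0; 0 10]
y = z − H·x̄ = [-16]
S = H·P̄·Hᵀ + R = [97]
K = P̄·Hᵀ·S⁻¹ = [2/97; 30/97]
x' = x̄ + K·y = [-32/97, 5/97]
P' = (I − K·H)·P̄ = [93/97 -60/97; -60/97 70/97]

x' = [-32/97, 5/97]
P' = [93/97 -60/97; -60/97 70/97]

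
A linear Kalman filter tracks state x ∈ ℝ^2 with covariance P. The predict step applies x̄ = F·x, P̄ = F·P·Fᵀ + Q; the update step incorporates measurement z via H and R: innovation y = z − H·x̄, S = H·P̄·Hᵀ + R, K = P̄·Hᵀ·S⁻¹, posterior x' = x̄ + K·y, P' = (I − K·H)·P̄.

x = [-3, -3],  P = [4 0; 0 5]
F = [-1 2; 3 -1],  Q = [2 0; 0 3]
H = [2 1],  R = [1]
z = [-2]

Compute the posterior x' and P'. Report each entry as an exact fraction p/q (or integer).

x' = [117/61, -6]
P' = [686/61 -22; -22 44]

x̄ = F·x = [-3, -6]
P̄ = F·P·Fᵀ + Q = [26 -22; -22 44]
y = z − H·x̄ = [10]
S = H·P̄·Hᵀ + R = [61]
K = P̄·Hᵀ·S⁻¹ = [30/61; 0]
x' = x̄ + K·y = [117/61, -6]
P' = (I − K·H)·P̄ = [686/61 -22; -22 44]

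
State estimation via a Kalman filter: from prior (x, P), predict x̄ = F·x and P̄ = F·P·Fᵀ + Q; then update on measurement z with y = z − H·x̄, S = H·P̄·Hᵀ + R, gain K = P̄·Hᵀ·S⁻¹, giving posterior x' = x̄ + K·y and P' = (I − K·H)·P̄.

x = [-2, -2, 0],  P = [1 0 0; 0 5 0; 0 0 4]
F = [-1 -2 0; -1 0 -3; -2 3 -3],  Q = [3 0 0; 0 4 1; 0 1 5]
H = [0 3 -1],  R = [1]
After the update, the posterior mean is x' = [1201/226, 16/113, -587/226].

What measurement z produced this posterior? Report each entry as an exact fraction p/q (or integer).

z = [3]

x̄ = F·x = [6, 2, -2]
P̄ = F·P·Fᵀ + Q = [24 1 -28; 1 41 39; -28 39 90]
S = H·P̄·Hᵀ + R = [226]
K = P̄·Hᵀ·S⁻¹ = [31/226; 42/113; 27/226]
x' − x̄ = [-155/226, -210/113, -135/226] = K·y
y = (KᵀK)⁻¹·Kᵀ·(x' − x̄) = [-5]
z = y + H·x̄ = [-5] + [8] = [3]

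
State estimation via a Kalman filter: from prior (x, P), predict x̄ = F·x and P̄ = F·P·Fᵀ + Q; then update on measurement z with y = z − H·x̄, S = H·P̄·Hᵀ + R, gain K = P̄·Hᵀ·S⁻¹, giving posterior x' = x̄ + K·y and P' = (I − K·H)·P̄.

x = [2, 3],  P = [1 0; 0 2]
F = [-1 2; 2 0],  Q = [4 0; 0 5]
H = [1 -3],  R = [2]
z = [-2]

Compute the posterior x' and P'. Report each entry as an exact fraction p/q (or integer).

x' = [91/18, 43/18]
P' = [1043/108 335/108; 335/108 131/108]

x̄ = F·x = [4, 4]
P̄ = F·P·Fᵀ + Q = [13 -2; -2 9]
y = z − H·x̄ = [6]
S = H·P̄·Hᵀ + R = [108]
K = P̄·Hᵀ·S⁻¹ = [19/108; -29/108]
x' = x̄ + K·y = [91/18, 43/18]
P' = (I − K·H)·P̄ = [1043/108 335/108; 335/108 131/108]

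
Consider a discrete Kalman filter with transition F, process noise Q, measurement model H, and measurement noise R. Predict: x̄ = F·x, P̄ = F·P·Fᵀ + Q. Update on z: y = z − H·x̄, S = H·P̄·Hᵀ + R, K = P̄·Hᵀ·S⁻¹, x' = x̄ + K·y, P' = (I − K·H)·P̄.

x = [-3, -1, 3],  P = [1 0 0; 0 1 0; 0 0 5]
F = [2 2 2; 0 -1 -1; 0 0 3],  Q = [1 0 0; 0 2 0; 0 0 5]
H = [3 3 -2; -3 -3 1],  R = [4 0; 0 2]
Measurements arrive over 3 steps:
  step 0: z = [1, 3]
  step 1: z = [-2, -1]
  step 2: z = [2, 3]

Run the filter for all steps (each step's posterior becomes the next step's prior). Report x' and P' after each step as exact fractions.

step 0: x' = [-17671/4415, 8672/4415, -2752/883], P' = [28459/4415 -20283/4415 3426/883; -20283/4415 17311/4415 -1362/883; 3426/883 -1362/883 4670/883]
step 1: x' = [1436437/1628015, -22317/1628015, 35041/17137], P' = [148294879/22792210 -105607739/22792210 482172/119959; -105607739/22792210 90244479/22792210 -200052/119959; 482172/119959 -200052/119959 630110/119959]
step 2: x' = [-283302894990/114736457501, 39061324534/114736457501, -431977999969/114736457501], P' = [746584227723/114736457501 -533234809683/114736457501 457310420160/114736457501; -533234809683/114736457501 457099438775/114736457501 -188356197240/114736457501; 457310420160/114736457501 -188356197240/114736457501 600372030250/114736457501]

step 0: x̄ = F·x = [-2, -2, 9]
step 0: P̄ = F·P·Fᵀ + Q = [29 -12 30; -12 8 -15; 30 -15 50]
step 0: y = z − H·x̄ = [31, -18]
step 0: S = H·P̄·Hᵀ + R = [141 -82; -82 79]
step 0: K = P̄·Hᵀ·S⁻¹ = [-2433/4415 -3699/4415; 1176/4415 1053/4415; -787/883 -761/883]
step 0: x' = x̄ + K·y = [-17671/4415, 8672/4415, -2752/883]
step 0: P' = (I − K·H)·P̄ = [28459/4415 -20283/4415 3426/883; -20283/4415 17311/4415 -1362/883; 3426/883 -1362/883 4670/883]
step 1: x̄ = F·x = [-45518/4415, 5088/4415, -8256/883]
step 1: P̄ = F·P·Fᵀ + Q = [201191/4415 -47776/4415 40404/883; -47776/4415 35871/4415 -9924/883; 40404/883 -9924/883 46445/883]
step 1: y = z − H·x̄ = [5980/883, -16885/883]
step 1: S = H·P̄·Hᵀ + R = [78270/883 -73288/883; -73288/883 120049/883]
step 1: K = P̄·Hᵀ·S⁻¹ = [-2758197/4558442 -1822437/2279221; 1496499/4558442 403995/2279221; -103465/119959 -108125/119959]
step 1: x' = x̄ + K·y = [1436437/1628015, -22317/1628015, 35041/17137]
step 1: P' = (I − K·H)·P̄ = [148294879/22792210 -105607739/22792210 482172/119959; -105607739/22792210 90244479/22792210 -200052/119959; 482172/119959 -200052/119959 630110/119959]
step 2: x̄ = F·x = [1897206/325603, -3306578/1628015, 105123/17137]
step 2: P̄ = F·P·Fᵀ + Q = [103979373/2279221 -23990112/2279221 5473380/119959; -23990112/2279221 179530039/22792210 -1290174/119959; 5473380/119959 -1290174/119959 6270785/119959]
step 2: y = z − H·x̄ = [4691044/1628015, 13435716/1628015]
step 2: S = H·P̄·Hᵀ + R = [1974949521/22792210 -1885309801/22792210; -1885309801/22792210 3123872491/22792210]
step 2: K = P̄·Hᵀ·S⁻¹ = [-68643146550/114736457501 -91368916980/114736457501; 37076570439/114736457501 20024957742/114736457501; -98470347935/114736457501 -103245319255/114736457501]
step 2: x' = x̄ + K·y = [-283302894990/114736457501, 39061324534/114736457501, -431977999969/114736457501]
step 2: P' = (I − K·H)·P̄ = [746584227723/114736457501 -533234809683/114736457501 457310420160/114736457501; -533234809683/114736457501 457099438775/114736457501 -188356197240/114736457501; 457310420160/114736457501 -188356197240/114736457501 600372030250/114736457501]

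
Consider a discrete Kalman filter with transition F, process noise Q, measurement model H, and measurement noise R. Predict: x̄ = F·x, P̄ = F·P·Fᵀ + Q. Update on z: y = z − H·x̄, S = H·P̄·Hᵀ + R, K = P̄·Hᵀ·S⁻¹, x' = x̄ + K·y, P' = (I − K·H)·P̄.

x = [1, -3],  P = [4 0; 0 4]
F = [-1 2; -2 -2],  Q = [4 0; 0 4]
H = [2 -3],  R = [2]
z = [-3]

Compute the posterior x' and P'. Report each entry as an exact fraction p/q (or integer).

x' = [-985/259, -390/259]
P' = [3624/259 2392/259; 2392/259 1636/259]

x̄ = F·x = [-7, 4]
P̄ = F·P·Fᵀ + Q = [24 -8; -8 36]
y = z − H·x̄ = [23]
S = H·P̄·Hᵀ + R = [518]
K = P̄·Hᵀ·S⁻¹ = [36/259; -62/259]
x' = x̄ + K·y = [-985/259, -390/259]
P' = (I − K·H)·P̄ = [3624/259 2392/259; 2392/259 1636/259]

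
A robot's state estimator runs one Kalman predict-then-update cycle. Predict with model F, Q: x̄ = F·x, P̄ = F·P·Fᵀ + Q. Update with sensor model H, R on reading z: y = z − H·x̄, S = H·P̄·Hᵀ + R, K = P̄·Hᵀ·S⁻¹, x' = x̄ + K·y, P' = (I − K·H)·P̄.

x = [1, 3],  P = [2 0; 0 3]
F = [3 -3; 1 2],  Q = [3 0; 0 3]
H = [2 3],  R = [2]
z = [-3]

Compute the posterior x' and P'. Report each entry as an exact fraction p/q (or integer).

x̄ = F·x = [-6, 7]
P̄ = F·P·Fᵀ + Q = [48 -12; -12 17]
y = z − H·x̄ = [-12]
S = H·P̄·Hᵀ + R = [203]
K = P̄·Hᵀ·S⁻¹ = [60/203; 27/203]
x' = x̄ + K·y = [-1938/203, 1097/203]
P' = (I − K·H)·P̄ = [6144/203 -4056/203; -4056/203 2722/203]

x' = [-1938/203, 1097/203]
P' = [6144/203 -4056/203; -4056/203 2722/203]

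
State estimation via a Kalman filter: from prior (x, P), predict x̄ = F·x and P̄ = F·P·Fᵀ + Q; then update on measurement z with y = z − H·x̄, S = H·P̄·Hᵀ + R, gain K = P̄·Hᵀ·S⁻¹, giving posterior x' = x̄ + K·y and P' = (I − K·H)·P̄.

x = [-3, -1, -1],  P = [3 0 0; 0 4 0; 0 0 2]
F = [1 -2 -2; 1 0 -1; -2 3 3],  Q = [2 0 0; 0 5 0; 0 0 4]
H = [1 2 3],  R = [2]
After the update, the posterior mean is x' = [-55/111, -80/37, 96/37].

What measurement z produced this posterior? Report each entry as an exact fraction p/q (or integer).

x̄ = F·x = [1, -2, 0]
P̄ = F·P·Fᵀ + Q = [29 7 -42; 7 10 -12; -42 -12 70]
S = H·P̄·Hᵀ + R = [333]
K = P̄·Hᵀ·S⁻¹ = [-83/333; -1/37; 16/37]
x' − x̄ = [-166/111, -6/37, 96/37] = K·y
y = (KᵀK)⁻¹·Kᵀ·(x' − x̄) = [6]
z = y + H·x̄ = [6] + [-3] = [3]

z = [3]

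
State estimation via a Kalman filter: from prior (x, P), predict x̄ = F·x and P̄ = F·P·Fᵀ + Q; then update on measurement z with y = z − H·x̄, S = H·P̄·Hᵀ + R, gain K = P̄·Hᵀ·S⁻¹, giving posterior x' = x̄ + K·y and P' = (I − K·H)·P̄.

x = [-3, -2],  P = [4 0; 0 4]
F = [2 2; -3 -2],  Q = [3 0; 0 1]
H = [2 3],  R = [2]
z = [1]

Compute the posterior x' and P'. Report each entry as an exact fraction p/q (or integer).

x̄ = F·x = [-10, 13]
P̄ = F·P·Fᵀ + Q = [35 -40; -40 53]
y = z − H·x̄ = [-18]
S = H·P̄·Hᵀ + R = [139]
K = P̄·Hᵀ·S⁻¹ = [-50/139; 79/139]
x' = x̄ + K·y = [-490/139, 385/139]
P' = (I − K·H)·P̄ = [2365/139 -1610/139; -1610/139 1126/139]

x' = [-490/139, 385/139]
P' = [2365/139 -1610/139; -1610/139 1126/139]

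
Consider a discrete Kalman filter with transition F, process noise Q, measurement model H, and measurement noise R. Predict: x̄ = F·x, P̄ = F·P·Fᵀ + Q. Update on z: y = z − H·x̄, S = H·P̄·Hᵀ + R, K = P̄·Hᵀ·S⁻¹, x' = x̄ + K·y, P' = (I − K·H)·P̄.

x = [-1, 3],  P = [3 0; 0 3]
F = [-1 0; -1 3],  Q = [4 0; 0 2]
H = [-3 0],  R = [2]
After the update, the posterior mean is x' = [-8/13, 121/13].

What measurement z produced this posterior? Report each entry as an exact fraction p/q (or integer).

x̄ = F·x = [1, 10]
P̄ = F·P·Fᵀ + Q = [7 3; 3 32]
S = H·P̄·Hᵀ + R = [65]
K = P̄·Hᵀ·S⁻¹ = [-21/65; -9/65]
x' − x̄ = [-21/13, -9/13] = K·y
y = (KᵀK)⁻¹·Kᵀ·(x' − x̄) = [5]
z = y + H·x̄ = [5] + [-3] = [2]

z = [2]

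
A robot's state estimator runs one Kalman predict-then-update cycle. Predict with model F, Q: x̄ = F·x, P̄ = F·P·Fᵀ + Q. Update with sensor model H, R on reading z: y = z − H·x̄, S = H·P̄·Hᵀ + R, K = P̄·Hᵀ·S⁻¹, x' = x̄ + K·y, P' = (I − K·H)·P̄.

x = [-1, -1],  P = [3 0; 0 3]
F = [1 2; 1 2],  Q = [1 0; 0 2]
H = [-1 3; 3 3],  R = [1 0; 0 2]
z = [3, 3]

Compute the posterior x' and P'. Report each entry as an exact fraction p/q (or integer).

x' = [294/7495, 7251/7495]
P' = [1301/7495 -111/7495; -111/7495 551/7495]

x̄ = F·x = [-3, -3]
P̄ = F·P·Fᵀ + Q = [16 15; 15 17]
y = z − H·x̄ = [9, 21]
S = H·P̄·Hᵀ + R = [80 195; 195 569]
K = P̄·Hᵀ·S⁻¹ = [-1634/7495 357/1499; 1764/7495 132/1499]
x' = x̄ + K·y = [294/7495, 7251/7495]
P' = (I − K·H)·P̄ = [1301/7495 -111/7495; -111/7495 551/7495]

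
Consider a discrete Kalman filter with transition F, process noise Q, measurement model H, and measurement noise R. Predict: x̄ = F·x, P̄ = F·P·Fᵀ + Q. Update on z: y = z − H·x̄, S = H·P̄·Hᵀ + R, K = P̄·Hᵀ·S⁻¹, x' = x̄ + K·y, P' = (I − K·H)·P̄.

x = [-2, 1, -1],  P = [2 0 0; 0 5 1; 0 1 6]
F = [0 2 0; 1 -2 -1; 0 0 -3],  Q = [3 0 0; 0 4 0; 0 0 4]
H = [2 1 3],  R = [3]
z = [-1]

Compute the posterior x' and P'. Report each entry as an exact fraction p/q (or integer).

x̄ = F·x = [2, -3, 3]
P̄ = F·P·Fᵀ + Q = [23 -22 -6; -22 36 24; -6 24 58]
y = z − H·x̄ = [-11]
S = H·P̄·Hᵀ + R = [637]
K = P̄·Hᵀ·S⁻¹ = [6/637; 64/637; 186/637]
x' = x̄ + K·y = [1208/637, -2615/637, -135/637]
P' = (I − K·H)·P̄ = [14615/637 -14398/637 -4938/637; -14398/637 18836/637 3384/637; -4938/637 3384/637 2350/637]

x' = [1208/637, -2615/637, -135/637]
P' = [14615/637 -14398/637 -4938/637; -14398/637 18836/637 3384/637; -4938/637 3384/637 2350/637]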